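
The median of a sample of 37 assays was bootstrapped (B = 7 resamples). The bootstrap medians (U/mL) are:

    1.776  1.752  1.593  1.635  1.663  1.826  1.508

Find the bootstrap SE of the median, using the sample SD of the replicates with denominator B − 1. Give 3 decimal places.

SE* = 0.112

Bootstrap SE is the standard deviation of the 7 replicate medians.
Mean of replicates: (1.776 + 1.752 + 1.593 + 1.635 + 1.663 + 1.826 + 1.508) / 7 = 11.7530 / 7 = 1.6790
Sum of squared deviations: (+0.0970)² + (+0.0730)² + (−0.0860)² + (−0.0440)² + (−0.0160)² + (+0.1470)² + (−0.1710)² = 0.0752
Variance = 0.0752 / 6 = 0.0125
SE* = √0.0125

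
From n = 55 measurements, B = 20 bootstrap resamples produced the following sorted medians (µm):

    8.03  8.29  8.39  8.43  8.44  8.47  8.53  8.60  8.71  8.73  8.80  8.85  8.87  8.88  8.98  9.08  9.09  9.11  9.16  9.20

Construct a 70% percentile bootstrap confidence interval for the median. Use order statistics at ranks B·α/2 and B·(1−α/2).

α = 0.30; lower rank = 20 × 0.150 = 3; upper rank = 20 × 0.850 = 17.
The 3rd smallest replicate is 8.39; the 17th is 9.09.

(8.39, 9.09)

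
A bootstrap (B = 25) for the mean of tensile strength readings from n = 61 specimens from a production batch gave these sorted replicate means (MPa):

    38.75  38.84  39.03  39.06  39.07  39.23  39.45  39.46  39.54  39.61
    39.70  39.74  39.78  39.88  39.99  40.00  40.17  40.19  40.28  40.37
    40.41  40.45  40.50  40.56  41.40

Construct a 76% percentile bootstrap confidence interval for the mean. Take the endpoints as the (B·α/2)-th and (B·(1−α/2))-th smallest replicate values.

α = 0.24; lower rank = 25 × 0.120 = 3; upper rank = 25 × 0.880 = 22.
The 3rd smallest replicate is 39.03; the 22nd is 40.45.

(39.03, 40.45)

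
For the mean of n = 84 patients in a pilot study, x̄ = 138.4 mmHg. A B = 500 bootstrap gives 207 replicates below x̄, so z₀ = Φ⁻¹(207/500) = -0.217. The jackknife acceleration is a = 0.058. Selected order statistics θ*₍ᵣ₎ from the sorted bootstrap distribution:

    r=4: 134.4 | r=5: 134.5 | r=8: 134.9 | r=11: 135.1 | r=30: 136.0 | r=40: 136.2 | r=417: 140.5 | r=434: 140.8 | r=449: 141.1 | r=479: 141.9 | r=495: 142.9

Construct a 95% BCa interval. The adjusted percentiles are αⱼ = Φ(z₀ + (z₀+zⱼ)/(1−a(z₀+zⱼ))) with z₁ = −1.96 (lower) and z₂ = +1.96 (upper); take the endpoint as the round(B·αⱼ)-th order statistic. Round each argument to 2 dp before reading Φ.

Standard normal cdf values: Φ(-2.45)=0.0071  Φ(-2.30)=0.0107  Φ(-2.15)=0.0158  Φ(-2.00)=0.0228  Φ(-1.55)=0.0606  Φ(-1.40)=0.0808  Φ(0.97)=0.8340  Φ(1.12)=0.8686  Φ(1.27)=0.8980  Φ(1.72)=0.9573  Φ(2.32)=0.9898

Lower: z₀ + z₁ = -0.217 + (-1.960) = -2.177; 1 − a(z₀+z₁) = 1 − (0.058)(-2.177) = 1.1263; argument = -0.217 + (-2.177)/1.1263 = -2.1499 → -2.15.
α₁ = Φ(-2.15) = 0.0158; rank = round(500 × 0.0158) = 8; θ*₍8₎ = 134.9.
Upper: z₀ + z₂ = 1.743; 1 − a(z₀+z₂) = 0.8989; argument = 1.7220 → 1.72; α₂ = 0.9573; rank = 479; θ*₍479₎ = 141.9.

(134.9, 141.9)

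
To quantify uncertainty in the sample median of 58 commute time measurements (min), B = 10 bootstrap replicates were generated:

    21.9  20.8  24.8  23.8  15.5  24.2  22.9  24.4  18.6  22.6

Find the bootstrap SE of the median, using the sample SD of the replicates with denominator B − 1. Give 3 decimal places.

SE* = 2.946

Bootstrap SE is the standard deviation of the 10 replicate medians.
Mean of replicates: (21.9 + 20.8 + 24.8 + 23.8 + 15.5 + 24.2 + 22.9 + 24.4 + 18.6 + 22.6) / 10 = 219.5000 / 10 = 21.9500
Sum of squared deviations: (−0.0500)² + (−1.1500)² + (+2.8500)² + (+1.8500)² + (−6.4500)² + (+2.2500)² + (+0.9500)² + (+2.4500)² + (−3.3500)² + (+0.6500)² = 78.0850
Variance = 78.0850 / 9 = 8.6761
SE* = √8.6761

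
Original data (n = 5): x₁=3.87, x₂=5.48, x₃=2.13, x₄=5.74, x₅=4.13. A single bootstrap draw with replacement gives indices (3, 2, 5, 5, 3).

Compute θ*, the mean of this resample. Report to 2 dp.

θ* = 3.60

Resample values: 2.13, 5.48, 4.13, 4.13, 2.13.
Mean = (2.13 + 5.48 + 4.13 + 4.13 + 2.13) / 5 = 18.000 / 5 = 3.60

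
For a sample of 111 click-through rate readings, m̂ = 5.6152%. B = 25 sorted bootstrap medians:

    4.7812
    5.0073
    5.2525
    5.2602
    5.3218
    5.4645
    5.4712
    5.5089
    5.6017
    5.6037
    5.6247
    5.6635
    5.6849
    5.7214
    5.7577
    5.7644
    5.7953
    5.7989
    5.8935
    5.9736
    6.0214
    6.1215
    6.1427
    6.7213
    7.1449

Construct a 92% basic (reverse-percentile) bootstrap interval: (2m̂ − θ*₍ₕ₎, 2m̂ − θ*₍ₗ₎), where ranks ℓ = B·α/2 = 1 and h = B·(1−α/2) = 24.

(4.5091, 6.4492)

Percentile endpoints at ranks 1 and 24: θ*₍1₎ = 4.7812, θ*₍24₎ = 6.7213.
Basic interval reflects these around m̂:
  lower = 2 × 5.6152 − 6.7213 = 4.5091
  upper = 2 × 5.6152 − 4.7812 = 6.4492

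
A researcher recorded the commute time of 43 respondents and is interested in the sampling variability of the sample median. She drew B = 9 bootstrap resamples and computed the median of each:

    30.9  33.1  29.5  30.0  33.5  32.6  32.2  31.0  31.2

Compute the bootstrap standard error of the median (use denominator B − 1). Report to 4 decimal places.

Bootstrap SE is the standard deviation of the 9 replicate medians.
Mean of replicates: (30.9 + 33.1 + 29.5 + 30.0 + 33.5 + 32.6 + 32.2 + 31.0 + 31.2) / 9 = 284.00000 / 9 = 31.55556
Sum of squared deviations: (−0.65556)² + (+1.54444)² + (−2.05556)² + (−1.55556)² + (+1.94444)² + (+1.04444)² + (+0.64444)² + (−0.55556)² + (−0.35556)² = 15.18222
Variance = 15.18222 / 8 = 1.89778
SE* = √1.89778

SE* = 1.3776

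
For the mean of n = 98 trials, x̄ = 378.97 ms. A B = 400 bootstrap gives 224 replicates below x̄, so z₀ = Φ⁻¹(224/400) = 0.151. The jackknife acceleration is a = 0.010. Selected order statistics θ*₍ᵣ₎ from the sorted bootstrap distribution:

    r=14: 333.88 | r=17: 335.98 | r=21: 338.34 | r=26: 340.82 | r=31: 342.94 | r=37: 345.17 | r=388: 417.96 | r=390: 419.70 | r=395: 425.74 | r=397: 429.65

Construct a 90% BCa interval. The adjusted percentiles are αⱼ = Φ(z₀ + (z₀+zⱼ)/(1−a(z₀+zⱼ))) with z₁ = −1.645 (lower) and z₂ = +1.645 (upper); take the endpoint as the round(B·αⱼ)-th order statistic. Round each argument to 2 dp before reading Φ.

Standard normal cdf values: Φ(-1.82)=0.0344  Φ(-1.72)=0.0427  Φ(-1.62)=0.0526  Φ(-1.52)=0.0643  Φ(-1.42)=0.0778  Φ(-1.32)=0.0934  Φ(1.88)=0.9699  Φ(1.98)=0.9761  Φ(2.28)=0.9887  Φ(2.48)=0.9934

(345.17, 419.70)

Lower: z₀ + z₁ = 0.151 + (-1.645) = -1.494; 1 − a(z₀+z₁) = 1 − (0.010)(-1.494) = 1.0149; argument = 0.151 + (-1.494)/1.0149 = -1.3210 → -1.32.
α₁ = Φ(-1.32) = 0.0934; rank = round(400 × 0.0934) = 37; θ*₍37₎ = 345.17.
Upper: z₀ + z₂ = 1.796; 1 − a(z₀+z₂) = 0.9820; argument = 1.9798 → 1.98; α₂ = 0.9761; rank = 390; θ*₍390₎ = 419.70.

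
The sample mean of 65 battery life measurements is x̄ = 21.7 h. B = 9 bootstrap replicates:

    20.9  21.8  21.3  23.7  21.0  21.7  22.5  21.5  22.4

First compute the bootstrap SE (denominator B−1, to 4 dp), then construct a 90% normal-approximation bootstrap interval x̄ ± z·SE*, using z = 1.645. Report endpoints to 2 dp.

Mean of replicates = 21.8667; sum of squared deviations = 6.2200; SE* = √(6.2200/8) = 0.8818
Margin = 1.645 × 0.8818 = 1.451
Interval: 21.7 ± 1.451

(20.25, 23.15)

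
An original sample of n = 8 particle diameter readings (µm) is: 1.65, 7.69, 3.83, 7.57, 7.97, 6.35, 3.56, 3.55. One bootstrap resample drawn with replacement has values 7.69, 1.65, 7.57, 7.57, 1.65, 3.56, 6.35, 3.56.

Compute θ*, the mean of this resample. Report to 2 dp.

Mean = (7.69 + 1.65 + 7.57 + 7.57 + 1.65 + 3.56 + 6.35 + 3.56) / 8 = 39.600 / 8 = 4.95

θ* = 4.95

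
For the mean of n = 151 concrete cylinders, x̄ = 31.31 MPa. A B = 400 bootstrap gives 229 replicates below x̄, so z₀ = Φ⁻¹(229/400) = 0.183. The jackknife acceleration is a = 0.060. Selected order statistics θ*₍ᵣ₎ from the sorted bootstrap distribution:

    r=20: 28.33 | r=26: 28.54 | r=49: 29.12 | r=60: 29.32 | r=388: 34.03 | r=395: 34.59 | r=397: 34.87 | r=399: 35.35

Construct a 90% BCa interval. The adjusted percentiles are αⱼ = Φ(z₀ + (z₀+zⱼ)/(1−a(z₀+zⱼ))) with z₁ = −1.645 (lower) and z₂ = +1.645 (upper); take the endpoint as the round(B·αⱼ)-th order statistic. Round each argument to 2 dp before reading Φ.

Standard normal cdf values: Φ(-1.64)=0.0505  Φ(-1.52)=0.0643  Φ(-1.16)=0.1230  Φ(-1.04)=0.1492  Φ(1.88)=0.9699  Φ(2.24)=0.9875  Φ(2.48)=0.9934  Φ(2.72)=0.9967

Lower: z₀ + z₁ = 0.183 + (-1.645) = -1.462; 1 − a(z₀+z₁) = 1 − (0.060)(-1.462) = 1.0877; argument = 0.183 + (-1.462)/1.0877 = -1.1611 → -1.16.
α₁ = Φ(-1.16) = 0.1230; rank = round(400 × 0.1230) = 49; θ*₍49₎ = 29.12.
Upper: z₀ + z₂ = 1.828; 1 − a(z₀+z₂) = 0.8903; argument = 2.2362 → 2.24; α₂ = 0.9875; rank = 395; θ*₍395₎ = 34.59.

(29.12, 34.59)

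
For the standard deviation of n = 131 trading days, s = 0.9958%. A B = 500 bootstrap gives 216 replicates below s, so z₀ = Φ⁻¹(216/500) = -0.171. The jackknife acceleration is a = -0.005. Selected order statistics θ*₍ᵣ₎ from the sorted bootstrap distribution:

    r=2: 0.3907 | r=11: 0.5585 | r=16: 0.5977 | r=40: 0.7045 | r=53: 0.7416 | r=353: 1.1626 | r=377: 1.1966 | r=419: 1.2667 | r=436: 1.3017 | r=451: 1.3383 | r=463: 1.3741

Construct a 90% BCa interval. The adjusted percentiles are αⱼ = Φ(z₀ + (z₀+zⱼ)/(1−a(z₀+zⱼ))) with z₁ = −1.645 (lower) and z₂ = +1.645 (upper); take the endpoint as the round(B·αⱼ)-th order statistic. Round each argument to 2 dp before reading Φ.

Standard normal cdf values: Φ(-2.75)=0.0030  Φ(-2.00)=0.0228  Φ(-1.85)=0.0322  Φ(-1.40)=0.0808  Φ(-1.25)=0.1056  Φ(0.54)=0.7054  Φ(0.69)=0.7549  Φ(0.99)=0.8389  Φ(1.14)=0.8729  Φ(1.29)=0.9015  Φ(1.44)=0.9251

Lower: z₀ + z₁ = -0.171 + (-1.645) = -1.816; 1 − a(z₀+z₁) = 1 − (-0.005)(-1.816) = 0.9909; argument = -0.171 + (-1.816)/0.9909 = -2.0036 → -2.00.
α₁ = Φ(-2.00) = 0.0228; rank = round(500 × 0.0228) = 11; θ*₍11₎ = 0.5585.
Upper: z₀ + z₂ = 1.474; 1 − a(z₀+z₂) = 1.0074; argument = 1.2922 → 1.29; α₂ = 0.9015; rank = 451; θ*₍451₎ = 1.3383.

(0.5585, 1.3383)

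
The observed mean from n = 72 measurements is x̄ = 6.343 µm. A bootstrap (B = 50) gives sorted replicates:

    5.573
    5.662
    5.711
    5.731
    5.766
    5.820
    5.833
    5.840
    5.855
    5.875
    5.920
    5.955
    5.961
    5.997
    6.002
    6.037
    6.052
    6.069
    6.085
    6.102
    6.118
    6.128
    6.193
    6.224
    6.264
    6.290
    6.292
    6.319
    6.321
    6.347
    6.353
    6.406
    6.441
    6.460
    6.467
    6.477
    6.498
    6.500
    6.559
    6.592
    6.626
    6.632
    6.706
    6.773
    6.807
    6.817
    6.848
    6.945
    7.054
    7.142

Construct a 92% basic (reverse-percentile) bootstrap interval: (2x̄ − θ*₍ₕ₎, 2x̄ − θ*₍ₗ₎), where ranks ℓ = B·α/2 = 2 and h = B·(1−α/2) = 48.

Percentile endpoints at ranks 2 and 48: θ*₍2₎ = 5.662, θ*₍48₎ = 6.945.
Basic interval reflects these around x̄:
  lower = 2 × 6.343 − 6.945 = 5.741
  upper = 2 × 6.343 − 5.662 = 7.024

(5.741, 7.024)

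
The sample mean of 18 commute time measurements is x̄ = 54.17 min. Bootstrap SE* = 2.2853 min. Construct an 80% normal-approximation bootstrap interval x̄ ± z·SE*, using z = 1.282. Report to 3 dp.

(51.240, 57.100)

Margin = 1.282 × 2.2853 = 2.9298
Interval: 54.17 ± 2.9298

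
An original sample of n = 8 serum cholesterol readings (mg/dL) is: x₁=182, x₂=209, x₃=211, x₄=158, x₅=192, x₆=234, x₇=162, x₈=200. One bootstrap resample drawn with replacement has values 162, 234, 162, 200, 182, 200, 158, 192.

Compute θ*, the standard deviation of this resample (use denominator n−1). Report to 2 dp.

θ* = 25.87

Mean = 186.2500; sum of squared deviations = 4683.5000
s² = 4683.5000 / 7 = 669.0714
s = √669.0714 = 25.87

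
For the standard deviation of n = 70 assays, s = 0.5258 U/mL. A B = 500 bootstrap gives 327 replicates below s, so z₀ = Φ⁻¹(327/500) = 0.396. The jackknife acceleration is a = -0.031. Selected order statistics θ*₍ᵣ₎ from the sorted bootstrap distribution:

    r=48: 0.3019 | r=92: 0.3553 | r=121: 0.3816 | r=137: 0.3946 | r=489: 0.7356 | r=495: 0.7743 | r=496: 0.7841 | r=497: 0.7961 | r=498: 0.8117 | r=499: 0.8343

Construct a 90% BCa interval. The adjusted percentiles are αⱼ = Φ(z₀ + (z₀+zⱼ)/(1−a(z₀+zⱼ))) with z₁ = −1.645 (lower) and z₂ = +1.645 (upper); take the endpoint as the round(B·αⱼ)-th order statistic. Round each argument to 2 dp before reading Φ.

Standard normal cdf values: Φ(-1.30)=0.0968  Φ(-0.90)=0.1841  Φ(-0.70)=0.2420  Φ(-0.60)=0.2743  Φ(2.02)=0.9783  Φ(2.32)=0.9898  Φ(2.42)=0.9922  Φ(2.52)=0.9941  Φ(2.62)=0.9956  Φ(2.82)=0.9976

(0.3553, 0.7743)

Lower: z₀ + z₁ = 0.396 + (-1.645) = -1.249; 1 − a(z₀+z₁) = 1 − (-0.031)(-1.249) = 0.9613; argument = 0.396 + (-1.249)/0.9613 = -0.9033 → -0.90.
α₁ = Φ(-0.90) = 0.1841; rank = round(500 × 0.1841) = 92; θ*₍92₎ = 0.3553.
Upper: z₀ + z₂ = 2.041; 1 − a(z₀+z₂) = 1.0633; argument = 2.3155 → 2.32; α₂ = 0.9898; rank = 495; θ*₍495₎ = 0.7743.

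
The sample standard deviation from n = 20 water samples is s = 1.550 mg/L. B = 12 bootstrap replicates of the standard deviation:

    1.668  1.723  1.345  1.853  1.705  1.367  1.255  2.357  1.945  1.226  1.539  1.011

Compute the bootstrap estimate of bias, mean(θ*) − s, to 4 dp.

mean(θ*) = (1.668 + 1.723 + 1.345 + 1.853 + 1.705 + 1.367 + 1.255 + 2.357 + 1.945 + 1.226 + 1.539 + 1.011) / 12 = 1.58283
bias = 1.58283 − 1.550

bias = +0.0328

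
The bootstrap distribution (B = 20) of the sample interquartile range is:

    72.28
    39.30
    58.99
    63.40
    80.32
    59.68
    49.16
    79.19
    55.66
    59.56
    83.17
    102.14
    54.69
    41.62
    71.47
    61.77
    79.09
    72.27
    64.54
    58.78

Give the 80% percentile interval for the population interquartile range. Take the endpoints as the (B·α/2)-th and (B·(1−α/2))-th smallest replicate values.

Sorted replicates: 39.30, 41.62, 49.16, 54.69, 55.66, 58.78, 58.99, 59.56, 59.68, 61.77, 63.40, 64.54, 71.47, 72.27, 72.28, 79.09, 79.19, 80.32, 83.17, 102.14
α = 0.20; lower rank = 20 × 0.100 = 2; upper rank = 20 × 0.900 = 18.
The 2nd smallest replicate is 41.62; the 18th is 80.32.

(41.62, 80.32)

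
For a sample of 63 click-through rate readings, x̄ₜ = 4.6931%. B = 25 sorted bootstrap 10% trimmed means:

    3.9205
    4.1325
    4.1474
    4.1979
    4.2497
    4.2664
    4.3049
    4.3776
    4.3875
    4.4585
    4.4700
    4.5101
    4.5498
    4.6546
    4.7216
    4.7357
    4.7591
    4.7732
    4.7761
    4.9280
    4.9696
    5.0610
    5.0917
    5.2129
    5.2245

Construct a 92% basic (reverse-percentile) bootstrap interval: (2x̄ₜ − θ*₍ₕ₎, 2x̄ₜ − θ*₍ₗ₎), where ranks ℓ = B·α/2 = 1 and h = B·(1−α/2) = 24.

Percentile endpoints at ranks 1 and 24: θ*₍1₎ = 3.9205, θ*₍24₎ = 5.2129.
Basic interval reflects these around x̄ₜ:
  lower = 2 × 4.6931 − 5.2129 = 4.1733
  upper = 2 × 4.6931 − 3.9205 = 5.4657

(4.1733, 5.4657)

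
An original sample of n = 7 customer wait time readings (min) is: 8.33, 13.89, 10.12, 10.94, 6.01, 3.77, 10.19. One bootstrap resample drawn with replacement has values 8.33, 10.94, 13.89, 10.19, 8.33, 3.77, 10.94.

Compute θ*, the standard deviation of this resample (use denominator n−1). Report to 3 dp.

Mean = 9.4843; sum of squared deviations = 59.4644
s² = 59.4644 / 6 = 9.9107
s = √9.9107 = 3.148

θ* = 3.148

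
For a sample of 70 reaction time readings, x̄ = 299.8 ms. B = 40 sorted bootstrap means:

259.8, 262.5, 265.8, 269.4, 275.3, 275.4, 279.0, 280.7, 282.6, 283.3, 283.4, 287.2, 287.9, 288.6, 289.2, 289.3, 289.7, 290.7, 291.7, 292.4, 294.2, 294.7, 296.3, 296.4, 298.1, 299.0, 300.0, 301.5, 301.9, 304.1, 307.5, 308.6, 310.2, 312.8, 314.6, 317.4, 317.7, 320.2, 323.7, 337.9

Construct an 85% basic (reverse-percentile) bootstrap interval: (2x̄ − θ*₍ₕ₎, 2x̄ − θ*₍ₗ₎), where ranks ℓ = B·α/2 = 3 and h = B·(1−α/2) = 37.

Percentile endpoints at ranks 3 and 37: θ*₍3₎ = 265.8, θ*₍37₎ = 317.7.
Basic interval reflects these around x̄:
  lower = 2 × 299.8 − 317.7 = 281.9
  upper = 2 × 299.8 − 265.8 = 333.8

(281.9, 333.8)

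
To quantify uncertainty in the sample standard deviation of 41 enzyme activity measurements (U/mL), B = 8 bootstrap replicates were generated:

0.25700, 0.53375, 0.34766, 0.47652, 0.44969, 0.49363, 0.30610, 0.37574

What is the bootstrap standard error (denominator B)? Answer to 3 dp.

Bootstrap SE is the standard deviation of the 8 replicate standard deviations.
Mean of replicates: (0.25700 + 0.53375 + 0.34766 + 0.47652 + 0.44969 + 0.49363 + 0.30610 + 0.37574) / 8 = 3.240090 / 8 = 0.405011
Sum of squared deviations: (−0.148011)² + (+0.128739)² + (−0.057351)² + (+0.071509)² + (+0.044679)² + (+0.088619)² + (−0.098911)² + (−0.029271)² = 0.067373
Variance = 0.067373 / 8 = 0.008422
SE* = √0.008422

SE* = 0.092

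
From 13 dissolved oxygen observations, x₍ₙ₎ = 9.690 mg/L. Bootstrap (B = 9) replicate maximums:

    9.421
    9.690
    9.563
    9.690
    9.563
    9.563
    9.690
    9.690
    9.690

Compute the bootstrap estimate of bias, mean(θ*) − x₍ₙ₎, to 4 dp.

mean(θ*) = (9.421 + 9.690 + 9.563 + 9.690 + 9.563 + 9.563 + 9.690 + 9.690 + 9.690) / 9 = 9.61778
bias = 9.61778 − 9.690

bias = −0.0722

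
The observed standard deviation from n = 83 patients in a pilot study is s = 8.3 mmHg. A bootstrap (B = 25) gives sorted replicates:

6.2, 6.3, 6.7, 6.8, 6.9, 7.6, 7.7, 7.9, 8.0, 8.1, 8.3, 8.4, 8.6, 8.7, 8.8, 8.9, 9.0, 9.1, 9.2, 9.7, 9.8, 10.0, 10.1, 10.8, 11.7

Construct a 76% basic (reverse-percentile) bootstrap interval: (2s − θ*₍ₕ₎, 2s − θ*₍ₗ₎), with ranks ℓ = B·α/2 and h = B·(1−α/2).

Percentile endpoints at ranks 3 and 22: θ*₍3₎ = 6.7, θ*₍22₎ = 10.0.
Basic interval reflects these around s:
  lower = 2 × 8.3 − 10.0 = 6.6
  upper = 2 × 8.3 − 6.7 = 9.9

(6.6, 9.9)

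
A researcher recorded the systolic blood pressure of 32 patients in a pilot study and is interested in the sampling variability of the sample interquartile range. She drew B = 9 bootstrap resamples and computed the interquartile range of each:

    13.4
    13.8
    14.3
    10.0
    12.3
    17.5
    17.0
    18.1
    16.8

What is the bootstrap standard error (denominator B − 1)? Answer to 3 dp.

Bootstrap SE is the standard deviation of the 9 replicate interquartile ranges.
Mean of replicates: (13.4 + 13.8 + 14.3 + 10.0 + 12.3 + 17.5 + 17.0 + 18.1 + 16.8) / 9 = 133.2000 / 9 = 14.8000
Sum of squared deviations: (−1.4000)² + (−1.0000)² + (−0.5000)² + (−4.8000)² + (−2.5000)² + (+2.7000)² + (+2.2000)² + (+3.3000)² + (+2.0000)² = 59.5200
Variance = 59.5200 / 8 = 7.4400
SE* = √7.4400

SE* = 2.728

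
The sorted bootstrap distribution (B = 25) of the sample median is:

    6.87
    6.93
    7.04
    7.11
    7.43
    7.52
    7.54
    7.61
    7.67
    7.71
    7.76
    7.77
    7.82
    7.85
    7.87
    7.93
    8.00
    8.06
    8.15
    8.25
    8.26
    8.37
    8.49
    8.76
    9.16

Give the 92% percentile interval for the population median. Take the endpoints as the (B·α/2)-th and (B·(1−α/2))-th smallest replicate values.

α = 0.08; lower rank = 25 × 0.040 = 1; upper rank = 25 × 0.960 = 24.
The 1st smallest replicate is 6.87; the 24th is 8.76.

(6.87, 8.76)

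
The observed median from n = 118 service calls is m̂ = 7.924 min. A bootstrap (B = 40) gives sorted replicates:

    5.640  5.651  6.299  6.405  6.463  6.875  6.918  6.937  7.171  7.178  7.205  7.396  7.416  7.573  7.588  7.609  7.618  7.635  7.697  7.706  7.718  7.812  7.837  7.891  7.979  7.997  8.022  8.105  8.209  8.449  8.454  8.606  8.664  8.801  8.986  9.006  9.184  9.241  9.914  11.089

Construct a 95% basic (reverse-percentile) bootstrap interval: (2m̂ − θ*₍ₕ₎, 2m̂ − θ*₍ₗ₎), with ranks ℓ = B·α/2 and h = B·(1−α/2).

(5.934, 10.208)

Percentile endpoints at ranks 1 and 39: θ*₍1₎ = 5.640, θ*₍39₎ = 9.914.
Basic interval reflects these around m̂:
  lower = 2 × 7.924 − 9.914 = 5.934
  upper = 2 × 7.924 − 5.640 = 10.208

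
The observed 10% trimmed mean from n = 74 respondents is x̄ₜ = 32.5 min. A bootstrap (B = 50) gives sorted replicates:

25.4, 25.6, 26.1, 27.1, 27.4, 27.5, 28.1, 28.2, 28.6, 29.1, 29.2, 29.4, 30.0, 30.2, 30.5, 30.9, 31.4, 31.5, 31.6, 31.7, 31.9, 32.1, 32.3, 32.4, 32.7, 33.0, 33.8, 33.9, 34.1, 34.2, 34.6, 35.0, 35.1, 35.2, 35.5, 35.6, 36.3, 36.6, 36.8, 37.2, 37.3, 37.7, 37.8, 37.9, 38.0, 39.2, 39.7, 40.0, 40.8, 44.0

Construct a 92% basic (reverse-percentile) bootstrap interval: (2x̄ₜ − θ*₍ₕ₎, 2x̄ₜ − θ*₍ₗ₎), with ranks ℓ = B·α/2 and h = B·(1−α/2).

Percentile endpoints at ranks 2 and 48: θ*₍2₎ = 25.6, θ*₍48₎ = 40.0.
Basic interval reflects these around x̄ₜ:
  lower = 2 × 32.5 − 40.0 = 25.0
  upper = 2 × 32.5 − 25.6 = 39.4

(25.0, 39.4)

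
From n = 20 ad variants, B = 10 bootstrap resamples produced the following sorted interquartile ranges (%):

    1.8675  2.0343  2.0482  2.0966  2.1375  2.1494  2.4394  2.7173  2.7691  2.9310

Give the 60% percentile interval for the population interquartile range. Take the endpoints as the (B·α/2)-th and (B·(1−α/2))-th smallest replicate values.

(2.0343, 2.7173)

α = 0.40; lower rank = 10 × 0.200 = 2; upper rank = 10 × 0.800 = 8.
The 2nd smallest replicate is 2.0343; the 8th is 2.7173.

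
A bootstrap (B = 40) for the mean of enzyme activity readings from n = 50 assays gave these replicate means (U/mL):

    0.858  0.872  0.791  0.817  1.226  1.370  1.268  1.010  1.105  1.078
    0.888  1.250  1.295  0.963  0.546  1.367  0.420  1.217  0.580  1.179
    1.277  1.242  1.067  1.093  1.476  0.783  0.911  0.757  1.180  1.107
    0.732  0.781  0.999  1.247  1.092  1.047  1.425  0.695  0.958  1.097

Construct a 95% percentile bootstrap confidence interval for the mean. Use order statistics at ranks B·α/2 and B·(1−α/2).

Sorted replicates: 0.420, 0.546, 0.580, 0.695, 0.732, 0.757, 0.781, 0.783, 0.791, 0.817, 0.858, 0.872, 0.888, 0.911, 0.958, 0.963, 0.999, 1.010, 1.047, 1.067, 1.078, 1.092, 1.093, 1.097, 1.105, 1.107, 1.179, 1.180, 1.217, 1.226, 1.242, 1.247, 1.250, 1.268, 1.277, 1.295, 1.367, 1.370, 1.425, 1.476
α = 0.05; lower rank = 40 × 0.025 = 1; upper rank = 40 × 0.975 = 39.
The 1st smallest replicate is 0.420; the 39th is 1.425.

(0.420, 1.425)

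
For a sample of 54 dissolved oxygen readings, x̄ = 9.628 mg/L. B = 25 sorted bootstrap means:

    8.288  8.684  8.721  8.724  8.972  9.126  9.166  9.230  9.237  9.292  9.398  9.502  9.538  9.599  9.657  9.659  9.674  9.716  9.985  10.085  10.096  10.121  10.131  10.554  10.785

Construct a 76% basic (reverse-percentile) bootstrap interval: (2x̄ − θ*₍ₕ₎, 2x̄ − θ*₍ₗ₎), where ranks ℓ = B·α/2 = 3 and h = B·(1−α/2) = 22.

Percentile endpoints at ranks 3 and 22: θ*₍3₎ = 8.721, θ*₍22₎ = 10.121.
Basic interval reflects these around x̄:
  lower = 2 × 9.628 − 10.121 = 9.135
  upper = 2 × 9.628 − 8.721 = 10.535

(9.135, 10.535)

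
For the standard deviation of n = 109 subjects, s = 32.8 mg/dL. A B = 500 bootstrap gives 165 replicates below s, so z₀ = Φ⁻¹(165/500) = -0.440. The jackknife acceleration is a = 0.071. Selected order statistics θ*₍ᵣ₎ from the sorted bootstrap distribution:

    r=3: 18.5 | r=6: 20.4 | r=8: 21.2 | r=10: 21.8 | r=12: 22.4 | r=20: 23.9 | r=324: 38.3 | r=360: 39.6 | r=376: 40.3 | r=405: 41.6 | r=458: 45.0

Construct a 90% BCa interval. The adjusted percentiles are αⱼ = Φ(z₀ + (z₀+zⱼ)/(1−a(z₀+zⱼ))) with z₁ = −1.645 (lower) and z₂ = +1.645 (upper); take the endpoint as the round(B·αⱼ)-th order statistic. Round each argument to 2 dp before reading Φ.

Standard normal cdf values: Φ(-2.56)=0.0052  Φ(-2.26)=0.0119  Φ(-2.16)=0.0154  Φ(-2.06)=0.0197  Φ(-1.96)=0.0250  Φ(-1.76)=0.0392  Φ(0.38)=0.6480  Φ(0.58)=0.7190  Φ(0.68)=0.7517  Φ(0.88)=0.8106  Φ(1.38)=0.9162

(20.4, 41.6)

Lower: z₀ + z₁ = -0.440 + (-1.645) = -2.085; 1 − a(z₀+z₁) = 1 − (0.071)(-2.085) = 1.1480; argument = -0.440 + (-2.085)/1.1480 = -2.2561 → -2.26.
α₁ = Φ(-2.26) = 0.0119; rank = round(500 × 0.0119) = 6; θ*₍6₎ = 20.4.
Upper: z₀ + z₂ = 1.205; 1 − a(z₀+z₂) = 0.9144; argument = 0.8777 → 0.88; α₂ = 0.8106; rank = 405; θ*₍405₎ = 41.6.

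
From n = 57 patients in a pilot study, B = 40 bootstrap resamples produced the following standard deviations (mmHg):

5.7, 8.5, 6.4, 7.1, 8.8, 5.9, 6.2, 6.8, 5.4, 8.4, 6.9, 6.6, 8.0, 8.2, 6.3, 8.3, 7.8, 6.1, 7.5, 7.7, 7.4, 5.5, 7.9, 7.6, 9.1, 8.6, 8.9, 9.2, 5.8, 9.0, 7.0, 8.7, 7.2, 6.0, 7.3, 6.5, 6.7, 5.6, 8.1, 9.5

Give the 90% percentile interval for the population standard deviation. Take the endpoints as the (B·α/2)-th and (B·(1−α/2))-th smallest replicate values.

(5.5, 9.1)

Sorted replicates: 5.4, 5.5, 5.6, 5.7, 5.8, 5.9, 6.0, 6.1, 6.2, 6.3, 6.4, 6.5, 6.6, 6.7, 6.8, 6.9, 7.0, 7.1, 7.2, 7.3, 7.4, 7.5, 7.6, 7.7, 7.8, 7.9, 8.0, 8.1, 8.2, 8.3, 8.4, 8.5, 8.6, 8.7, 8.8, 8.9, 9.0, 9.1, 9.2, 9.5
α = 0.10; lower rank = 40 × 0.050 = 2; upper rank = 40 × 0.950 = 38.
The 2nd smallest replicate is 5.5; the 38th is 9.1.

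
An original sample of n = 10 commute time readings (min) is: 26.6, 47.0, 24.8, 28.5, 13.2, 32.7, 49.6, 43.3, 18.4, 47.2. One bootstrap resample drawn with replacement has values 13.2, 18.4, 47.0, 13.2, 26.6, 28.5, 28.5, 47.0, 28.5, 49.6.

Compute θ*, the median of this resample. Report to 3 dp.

Sorted: 13.2, 13.2, 18.4, 26.6, 28.5, 28.5, 28.5, 47.0, 47.0, 49.6
Median = average of the two middle values = 28.500

θ* = 28.500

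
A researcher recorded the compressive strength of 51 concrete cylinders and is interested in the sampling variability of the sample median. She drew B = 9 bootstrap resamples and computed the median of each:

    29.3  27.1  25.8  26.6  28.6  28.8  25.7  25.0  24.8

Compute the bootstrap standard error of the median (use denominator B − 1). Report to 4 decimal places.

SE* = 1.6971

Bootstrap SE is the standard deviation of the 9 replicate medians.
Mean of replicates: (29.3 + 27.1 + 25.8 + 26.6 + 28.6 + 28.8 + 25.7 + 25.0 + 24.8) / 9 = 241.70000 / 9 = 26.85556
Sum of squared deviations: (+2.44444)² + (+0.24444)² + (−1.05556)² + (−0.25556)² + (+1.74444)² + (+1.94444)² + (−1.15556)² + (−1.85556)² + (−2.05556)² = 23.04222
Variance = 23.04222 / 8 = 2.88028
SE* = √2.88028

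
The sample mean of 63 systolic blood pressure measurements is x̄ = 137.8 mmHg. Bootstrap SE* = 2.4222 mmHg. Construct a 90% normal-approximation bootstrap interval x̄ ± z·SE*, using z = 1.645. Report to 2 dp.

(133.82, 141.78)

Margin = 1.645 × 2.4222 = 3.985
Interval: 137.8 ± 3.985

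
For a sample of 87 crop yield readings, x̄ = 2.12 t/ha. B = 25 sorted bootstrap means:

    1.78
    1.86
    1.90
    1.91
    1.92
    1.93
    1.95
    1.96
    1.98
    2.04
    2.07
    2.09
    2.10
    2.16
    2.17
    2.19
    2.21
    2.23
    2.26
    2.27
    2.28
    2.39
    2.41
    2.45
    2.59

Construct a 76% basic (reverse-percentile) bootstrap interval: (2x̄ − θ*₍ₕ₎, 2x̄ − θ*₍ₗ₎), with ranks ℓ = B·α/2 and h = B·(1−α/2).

Percentile endpoints at ranks 3 and 22: θ*₍3₎ = 1.90, θ*₍22₎ = 2.39.
Basic interval reflects these around x̄:
  lower = 2 × 2.12 − 2.39 = 1.85
  upper = 2 × 2.12 − 1.90 = 2.34

(1.85, 2.34)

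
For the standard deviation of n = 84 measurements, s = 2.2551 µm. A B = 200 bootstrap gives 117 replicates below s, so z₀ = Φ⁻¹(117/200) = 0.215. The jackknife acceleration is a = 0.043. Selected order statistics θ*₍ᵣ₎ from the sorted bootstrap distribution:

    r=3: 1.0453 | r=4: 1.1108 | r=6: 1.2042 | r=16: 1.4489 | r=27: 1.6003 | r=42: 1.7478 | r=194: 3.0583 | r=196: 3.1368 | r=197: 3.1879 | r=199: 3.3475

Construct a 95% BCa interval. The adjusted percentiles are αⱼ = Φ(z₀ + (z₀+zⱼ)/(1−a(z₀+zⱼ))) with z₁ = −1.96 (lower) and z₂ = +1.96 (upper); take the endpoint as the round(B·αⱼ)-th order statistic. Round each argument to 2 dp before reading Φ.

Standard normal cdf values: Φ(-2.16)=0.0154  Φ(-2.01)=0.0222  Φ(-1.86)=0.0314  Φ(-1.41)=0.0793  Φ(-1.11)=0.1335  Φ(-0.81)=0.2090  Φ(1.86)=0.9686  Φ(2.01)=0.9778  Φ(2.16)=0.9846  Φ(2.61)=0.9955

Lower: z₀ + z₁ = 0.215 + (-1.960) = -1.745; 1 − a(z₀+z₁) = 1 − (0.043)(-1.745) = 1.0750; argument = 0.215 + (-1.745)/1.0750 = -1.4082 → -1.41.
α₁ = Φ(-1.41) = 0.0793; rank = round(200 × 0.0793) = 16; θ*₍16₎ = 1.4489.
Upper: z₀ + z₂ = 2.175; 1 − a(z₀+z₂) = 0.9065; argument = 2.6144 → 2.61; α₂ = 0.9955; rank = 199; θ*₍199₎ = 3.3475.

(1.4489, 3.3475)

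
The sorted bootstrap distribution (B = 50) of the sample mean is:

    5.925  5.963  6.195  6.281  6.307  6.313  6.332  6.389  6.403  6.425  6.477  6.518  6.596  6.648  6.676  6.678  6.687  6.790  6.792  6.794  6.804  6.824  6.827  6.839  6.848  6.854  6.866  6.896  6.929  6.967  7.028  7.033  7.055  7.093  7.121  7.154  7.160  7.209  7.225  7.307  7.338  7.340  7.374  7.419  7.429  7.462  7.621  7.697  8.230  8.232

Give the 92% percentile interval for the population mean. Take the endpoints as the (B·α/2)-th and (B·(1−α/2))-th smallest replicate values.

α = 0.08; lower rank = 50 × 0.040 = 2; upper rank = 50 × 0.960 = 48.
The 2nd smallest replicate is 5.963; the 48th is 7.697.

(5.963, 7.697)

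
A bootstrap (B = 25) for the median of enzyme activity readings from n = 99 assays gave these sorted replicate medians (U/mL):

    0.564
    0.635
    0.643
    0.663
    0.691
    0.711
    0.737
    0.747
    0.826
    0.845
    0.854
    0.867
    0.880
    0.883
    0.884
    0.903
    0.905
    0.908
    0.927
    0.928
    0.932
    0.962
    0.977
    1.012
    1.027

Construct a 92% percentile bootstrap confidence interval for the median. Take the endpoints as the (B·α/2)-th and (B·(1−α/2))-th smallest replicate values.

(0.564, 1.012)

α = 0.08; lower rank = 25 × 0.040 = 1; upper rank = 25 × 0.960 = 24.
The 1st smallest replicate is 0.564; the 24th is 1.012.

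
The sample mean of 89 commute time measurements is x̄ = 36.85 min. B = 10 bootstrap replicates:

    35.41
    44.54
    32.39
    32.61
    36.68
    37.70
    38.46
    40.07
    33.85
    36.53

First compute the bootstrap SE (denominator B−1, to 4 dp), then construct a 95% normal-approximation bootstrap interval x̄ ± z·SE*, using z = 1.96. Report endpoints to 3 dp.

(29.637, 44.063)

Mean of replicates = 36.8240; sum of squared deviations = 121.8864; SE* = √(121.8864/9) = 3.6801
Margin = 1.96 × 3.6801 = 7.2130
Interval: 36.85 ± 7.2130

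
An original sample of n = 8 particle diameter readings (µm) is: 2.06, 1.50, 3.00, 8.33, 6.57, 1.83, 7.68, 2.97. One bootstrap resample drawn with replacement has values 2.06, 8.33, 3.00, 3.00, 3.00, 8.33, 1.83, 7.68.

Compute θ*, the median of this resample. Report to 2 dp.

Sorted: 1.83, 2.06, 3.00, 3.00, 3.00, 7.68, 8.33, 8.33
Median = average of the two middle values = 3.00

θ* = 3.00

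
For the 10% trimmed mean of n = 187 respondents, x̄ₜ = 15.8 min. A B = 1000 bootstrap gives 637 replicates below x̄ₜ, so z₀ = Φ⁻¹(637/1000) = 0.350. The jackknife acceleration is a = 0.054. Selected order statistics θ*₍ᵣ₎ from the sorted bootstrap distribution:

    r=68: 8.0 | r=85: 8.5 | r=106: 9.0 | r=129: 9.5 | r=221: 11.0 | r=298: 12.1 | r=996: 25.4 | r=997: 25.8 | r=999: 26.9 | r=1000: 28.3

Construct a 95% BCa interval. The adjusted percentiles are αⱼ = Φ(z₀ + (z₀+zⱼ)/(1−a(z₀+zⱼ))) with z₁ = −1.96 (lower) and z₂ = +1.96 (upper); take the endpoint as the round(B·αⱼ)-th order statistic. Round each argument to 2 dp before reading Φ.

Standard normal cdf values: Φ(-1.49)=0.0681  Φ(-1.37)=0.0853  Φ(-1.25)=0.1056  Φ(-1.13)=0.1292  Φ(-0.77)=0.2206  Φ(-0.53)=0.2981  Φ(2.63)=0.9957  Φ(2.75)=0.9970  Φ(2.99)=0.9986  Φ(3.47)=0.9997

(9.5, 26.9)

Lower: z₀ + z₁ = 0.350 + (-1.960) = -1.610; 1 − a(z₀+z₁) = 1 − (0.054)(-1.610) = 1.0869; argument = 0.350 + (-1.610)/1.0869 = -1.1312 → -1.13.
α₁ = Φ(-1.13) = 0.1292; rank = round(1000 × 0.1292) = 129; θ*₍129₎ = 9.5.
Upper: z₀ + z₂ = 2.310; 1 − a(z₀+z₂) = 0.8753; argument = 2.9892 → 2.99; α₂ = 0.9986; rank = 999; θ*₍999₎ = 26.9.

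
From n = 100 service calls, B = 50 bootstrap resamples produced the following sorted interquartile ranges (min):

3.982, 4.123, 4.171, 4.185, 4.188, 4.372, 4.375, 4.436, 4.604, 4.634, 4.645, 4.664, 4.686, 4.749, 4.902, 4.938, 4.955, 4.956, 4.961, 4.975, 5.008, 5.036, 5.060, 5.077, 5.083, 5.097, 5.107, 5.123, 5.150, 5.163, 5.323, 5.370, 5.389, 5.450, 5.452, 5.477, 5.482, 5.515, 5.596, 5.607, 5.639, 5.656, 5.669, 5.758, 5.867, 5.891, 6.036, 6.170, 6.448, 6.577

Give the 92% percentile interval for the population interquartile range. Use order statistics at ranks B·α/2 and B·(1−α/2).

(4.123, 6.170)

α = 0.08; lower rank = 50 × 0.040 = 2; upper rank = 50 × 0.960 = 48.
The 2nd smallest replicate is 4.123; the 48th is 6.170.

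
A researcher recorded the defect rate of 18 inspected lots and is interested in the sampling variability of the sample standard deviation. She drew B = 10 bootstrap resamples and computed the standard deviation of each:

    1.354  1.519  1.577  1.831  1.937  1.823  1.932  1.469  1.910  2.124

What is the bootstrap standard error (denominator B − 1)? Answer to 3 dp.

Bootstrap SE is the standard deviation of the 10 replicate standard deviations.
Mean of replicates: (1.354 + 1.519 + 1.577 + 1.831 + 1.937 + 1.823 + 1.932 + 1.469 + 1.910 + 2.124) / 10 = 17.4760 / 10 = 1.7476
Sum of squared deviations: (−0.3936)² + (−0.2286)² + (−0.1706)² + (+0.0834)² + (+0.1894)² + (+0.0754)² + (+0.1844)² + (−0.2786)² + (+0.1624)² + (+0.3764)² = 0.5645
Variance = 0.5645 / 9 = 0.0627
SE* = √0.0627

SE* = 0.250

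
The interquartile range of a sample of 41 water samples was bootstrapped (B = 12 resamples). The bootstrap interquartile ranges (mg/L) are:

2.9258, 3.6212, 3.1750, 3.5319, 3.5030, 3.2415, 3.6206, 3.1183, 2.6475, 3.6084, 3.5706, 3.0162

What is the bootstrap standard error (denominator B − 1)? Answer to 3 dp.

SE* = 0.326

Bootstrap SE is the standard deviation of the 12 replicate interquartile ranges.
Mean of replicates: (2.9258 + 3.6212 + 3.1750 + 3.5319 + 3.5030 + 3.2415 + 3.6206 + 3.1183 + 2.6475 + 3.6084 + 3.5706 + 3.0162) / 12 = 39.58000 / 12 = 3.29833
Sum of squared deviations: (−0.37253)² + (+0.32287)² + (−0.12333)² + (+0.23357)² + (+0.20467)² + (−0.05683)² + (+0.32227)² + (−0.18003)² + (−0.65083)² + (+0.31007)² + (+0.27227)² + (−0.28213)² = 1.16763
Variance = 1.16763 / 11 = 0.10615
SE* = √0.10615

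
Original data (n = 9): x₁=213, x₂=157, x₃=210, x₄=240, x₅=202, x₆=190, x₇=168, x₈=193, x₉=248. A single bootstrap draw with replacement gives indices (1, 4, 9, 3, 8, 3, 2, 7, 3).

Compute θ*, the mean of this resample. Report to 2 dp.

θ* = 205.44

Resample values: 213, 240, 248, 210, 193, 210, 157, 168, 210.
Mean = (213 + 240 + 248 + 210 + 193 + 210 + 157 + 168 + 210) / 9 = 1849.0 / 9 = 205.44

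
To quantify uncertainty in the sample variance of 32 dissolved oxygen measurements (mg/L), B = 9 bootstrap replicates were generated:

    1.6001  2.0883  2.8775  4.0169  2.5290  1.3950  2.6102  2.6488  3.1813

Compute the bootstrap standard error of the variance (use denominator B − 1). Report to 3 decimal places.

SE* = 0.800

Bootstrap SE is the standard deviation of the 9 replicate variances.
Mean of replicates: (1.6001 + 2.0883 + 2.8775 + 4.0169 + 2.5290 + 1.3950 + 2.6102 + 2.6488 + 3.1813) / 9 = 22.94710 / 9 = 2.54968
Sum of squared deviations: (−0.94958)² + (−0.46138)² + (+0.32782)² + (+1.46722)² + (−0.02068)² + (−1.15468)² + (+0.06052)² + (+0.09912)² + (+0.63162)² = 5.12092
Variance = 5.12092 / 8 = 0.64011
SE* = √0.64011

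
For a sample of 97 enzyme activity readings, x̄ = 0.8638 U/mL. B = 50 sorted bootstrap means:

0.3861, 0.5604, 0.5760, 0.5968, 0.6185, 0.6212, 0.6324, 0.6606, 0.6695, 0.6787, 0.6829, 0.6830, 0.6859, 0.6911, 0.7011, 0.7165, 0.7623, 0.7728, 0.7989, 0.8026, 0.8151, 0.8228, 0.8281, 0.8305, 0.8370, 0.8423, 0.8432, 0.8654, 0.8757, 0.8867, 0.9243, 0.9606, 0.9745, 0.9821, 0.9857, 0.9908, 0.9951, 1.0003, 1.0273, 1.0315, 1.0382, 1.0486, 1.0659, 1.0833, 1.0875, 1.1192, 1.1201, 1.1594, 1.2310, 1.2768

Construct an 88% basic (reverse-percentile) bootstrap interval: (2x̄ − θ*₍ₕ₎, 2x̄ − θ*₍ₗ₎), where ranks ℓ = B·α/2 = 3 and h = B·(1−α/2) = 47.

Percentile endpoints at ranks 3 and 47: θ*₍3₎ = 0.5760, θ*₍47₎ = 1.1201.
Basic interval reflects these around x̄:
  lower = 2 × 0.8638 − 1.1201 = 0.6075
  upper = 2 × 0.8638 − 0.5760 = 1.1516

(0.6075, 1.1516)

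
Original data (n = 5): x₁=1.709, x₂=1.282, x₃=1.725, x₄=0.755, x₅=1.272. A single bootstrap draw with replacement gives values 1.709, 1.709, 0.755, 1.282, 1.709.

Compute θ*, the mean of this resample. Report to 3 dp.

Mean = (1.709 + 1.709 + 0.755 + 1.282 + 1.709) / 5 = 7.1640 / 5 = 1.433

θ* = 1.433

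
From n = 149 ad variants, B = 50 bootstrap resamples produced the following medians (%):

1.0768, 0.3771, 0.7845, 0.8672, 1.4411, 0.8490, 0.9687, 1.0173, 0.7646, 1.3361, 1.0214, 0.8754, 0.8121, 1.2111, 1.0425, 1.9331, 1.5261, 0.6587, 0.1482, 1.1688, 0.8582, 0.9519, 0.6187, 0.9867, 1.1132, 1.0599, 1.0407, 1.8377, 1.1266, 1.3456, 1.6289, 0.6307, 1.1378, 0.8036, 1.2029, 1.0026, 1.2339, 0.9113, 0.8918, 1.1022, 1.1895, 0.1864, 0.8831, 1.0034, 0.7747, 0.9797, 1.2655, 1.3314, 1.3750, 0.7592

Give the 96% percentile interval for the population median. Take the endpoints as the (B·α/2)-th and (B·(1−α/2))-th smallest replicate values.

Sorted replicates: 0.1482, 0.1864, 0.3771, 0.6187, 0.6307, 0.6587, 0.7592, 0.7646, 0.7747, 0.7845, 0.8036, 0.8121, 0.8490, 0.8582, 0.8672, 0.8754, 0.8831, 0.8918, 0.9113, 0.9519, 0.9687, 0.9797, 0.9867, 1.0026, 1.0034, 1.0173, 1.0214, 1.0407, 1.0425, 1.0599, 1.0768, 1.1022, 1.1132, 1.1266, 1.1378, 1.1688, 1.1895, 1.2029, 1.2111, 1.2339, 1.2655, 1.3314, 1.3361, 1.3456, 1.3750, 1.4411, 1.5261, 1.6289, 1.8377, 1.9331
α = 0.04; lower rank = 50 × 0.020 = 1; upper rank = 50 × 0.980 = 49.
The 1st smallest replicate is 0.1482; the 49th is 1.8377.

(0.1482, 1.8377)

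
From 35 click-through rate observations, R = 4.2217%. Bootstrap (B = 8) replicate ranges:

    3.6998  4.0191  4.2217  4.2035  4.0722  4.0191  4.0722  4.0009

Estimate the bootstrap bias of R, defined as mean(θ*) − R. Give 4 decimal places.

mean(θ*) = (3.6998 + 4.0191 + 4.2217 + 4.2035 + 4.0722 + 4.0191 + 4.0722 + 4.0009) / 8 = 4.03856
bias = 4.03856 − 4.2217

bias = −0.1831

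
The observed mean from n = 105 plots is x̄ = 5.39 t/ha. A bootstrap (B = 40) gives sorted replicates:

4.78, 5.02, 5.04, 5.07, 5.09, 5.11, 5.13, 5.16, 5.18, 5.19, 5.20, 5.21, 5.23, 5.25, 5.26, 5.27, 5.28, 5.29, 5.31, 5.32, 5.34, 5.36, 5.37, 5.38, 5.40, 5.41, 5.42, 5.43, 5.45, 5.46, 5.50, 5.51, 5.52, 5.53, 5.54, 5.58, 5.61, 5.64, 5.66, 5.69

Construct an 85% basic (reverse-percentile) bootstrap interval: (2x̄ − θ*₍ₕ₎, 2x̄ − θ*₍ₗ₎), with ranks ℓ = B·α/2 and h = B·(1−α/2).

(5.17, 5.74)

Percentile endpoints at ranks 3 and 37: θ*₍3₎ = 5.04, θ*₍37₎ = 5.61.
Basic interval reflects these around x̄:
  lower = 2 × 5.39 − 5.61 = 5.17
  upper = 2 × 5.39 − 5.04 = 5.74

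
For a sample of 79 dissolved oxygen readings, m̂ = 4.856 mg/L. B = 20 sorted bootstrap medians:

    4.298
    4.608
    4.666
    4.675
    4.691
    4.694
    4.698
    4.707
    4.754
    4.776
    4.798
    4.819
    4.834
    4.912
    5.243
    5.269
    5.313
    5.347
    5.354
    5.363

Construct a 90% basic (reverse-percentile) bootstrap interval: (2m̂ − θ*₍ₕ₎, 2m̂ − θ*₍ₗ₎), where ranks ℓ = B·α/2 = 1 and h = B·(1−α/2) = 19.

(4.358, 5.414)

Percentile endpoints at ranks 1 and 19: θ*₍1₎ = 4.298, θ*₍19₎ = 5.354.
Basic interval reflects these around m̂:
  lower = 2 × 4.856 − 5.354 = 4.358
  upper = 2 × 4.856 − 4.298 = 5.414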